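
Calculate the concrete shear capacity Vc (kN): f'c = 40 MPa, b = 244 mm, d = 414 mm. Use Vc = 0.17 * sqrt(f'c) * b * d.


Vc = 0.17 * sqrt(40) * 244 * 414 / 1000
= 108.61 kN

108.61


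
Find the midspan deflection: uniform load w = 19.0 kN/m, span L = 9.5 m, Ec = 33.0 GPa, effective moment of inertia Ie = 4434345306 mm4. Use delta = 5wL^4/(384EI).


Convert: L = 9.5 m = 9500 mm, Ec = 33.0 GPa = 33000 MPa
delta = 5 * 19.0 * 9500^4 / (384 * 33000 * 4434345306)
= 13.77 mm

13.77


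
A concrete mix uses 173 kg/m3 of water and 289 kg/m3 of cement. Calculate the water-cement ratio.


w/c = water / cement
w/c = 173 / 289 = 0.599

0.599


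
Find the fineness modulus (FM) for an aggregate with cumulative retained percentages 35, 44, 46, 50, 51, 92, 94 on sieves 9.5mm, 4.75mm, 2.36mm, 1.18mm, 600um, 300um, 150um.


FM = sum(cumulative % retained) / 100
= 412 / 100
= 4.12

4.12


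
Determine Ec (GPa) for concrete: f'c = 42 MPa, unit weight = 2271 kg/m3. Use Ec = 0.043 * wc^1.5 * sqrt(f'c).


Ec = 0.043 * 2271^1.5 * sqrt(42) / 1000
= 30.16 GPa

30.16


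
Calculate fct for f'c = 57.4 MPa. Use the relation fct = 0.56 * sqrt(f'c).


fct = 0.56 * sqrt(57.4)
= 0.56 * 7.576
= 4.243 MPa

4.243


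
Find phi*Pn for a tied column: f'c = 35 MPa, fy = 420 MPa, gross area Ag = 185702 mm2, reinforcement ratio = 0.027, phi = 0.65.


Ast = rho * Ag = 0.027 * 185702 = 5013.954 mm2
phi*Pn = 0.65 * 0.80 * (0.85 * 35 * (185702 - 5013.954) + 420 * 5013.954) / 1000
= 3890.29 kN

3890.29


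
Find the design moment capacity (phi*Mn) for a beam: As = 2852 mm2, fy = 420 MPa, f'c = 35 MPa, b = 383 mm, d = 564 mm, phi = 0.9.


a = As * fy / (0.85 * f'c * b)
= 2852 * 420 / (0.85 * 35 * 383)
= 105.1267 mm
Mn = As * fy * (d - a/2) / 10^6
= 612.6193 kN-m
phi*Mn = 0.9 * 612.6193 = 551.36 kN-m

551.36


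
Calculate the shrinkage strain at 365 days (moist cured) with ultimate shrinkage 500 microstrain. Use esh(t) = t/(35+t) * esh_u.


esh(365) = 365 / (35 + 365) * 500
= 365 / 400 * 500
= 456.2 microstrain

456.2


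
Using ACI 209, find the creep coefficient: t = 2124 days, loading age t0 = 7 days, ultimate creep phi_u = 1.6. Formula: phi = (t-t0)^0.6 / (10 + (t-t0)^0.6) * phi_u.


dt = 2124 - 7 = 2117
phi = 2117^0.6 / (10 + 2117^0.6) * 1.6
= 1.453

1.453


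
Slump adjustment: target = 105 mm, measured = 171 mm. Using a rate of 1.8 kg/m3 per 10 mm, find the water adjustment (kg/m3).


Difference = 105 - 171 = -66 mm
Water adjustment = -66 * 1.8 / 10 = -11.9 kg/m3

-11.9


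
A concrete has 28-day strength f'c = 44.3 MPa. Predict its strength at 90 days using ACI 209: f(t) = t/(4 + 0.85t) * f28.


f(90) = 90 / (4 + 0.85 * 90) * 44.3
= 90 / 80.5 * 44.3
= 49.53 MPa

49.53


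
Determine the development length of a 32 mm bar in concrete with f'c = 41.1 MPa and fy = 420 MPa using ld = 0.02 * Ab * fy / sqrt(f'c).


Ab = pi * 32^2 / 4 = 804.248 mm2
ld = 0.02 * 804.248 * 420 / sqrt(41.1)
= 1053.8 mm

1053.8


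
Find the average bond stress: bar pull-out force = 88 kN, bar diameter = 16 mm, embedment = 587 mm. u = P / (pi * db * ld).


u = P / (pi * db * ld)
= 88 * 1000 / (pi * 16 * 587)
= 2.982 MPa

2.982


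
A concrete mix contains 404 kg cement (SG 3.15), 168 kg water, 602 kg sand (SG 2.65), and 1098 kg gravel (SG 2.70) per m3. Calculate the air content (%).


Vol cement = 404 / (3.15 * 1000) = 0.128254 m3
Vol water = 168 / 1000 = 0.168 m3
Vol sand = 602 / (2.65 * 1000) = 0.22717 m3
Vol gravel = 1098 / (2.70 * 1000) = 0.406667 m3
Total solid + water volume = 0.93009 m3
Air = (1 - 0.93009) * 100 = 6.99%

6.99


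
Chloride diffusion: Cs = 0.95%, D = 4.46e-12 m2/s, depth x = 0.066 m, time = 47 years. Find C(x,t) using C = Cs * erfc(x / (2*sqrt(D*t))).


t_seconds = 47 * 365.25 * 24 * 3600 = 1483207200.0 s
arg = 0.066 / (2 * sqrt(4.46e-12 * 1483207200.0))
= 0.4057
erfc(0.4057) = 0.5661
C = 0.95 * 0.5661 = 0.5378%

0.5378


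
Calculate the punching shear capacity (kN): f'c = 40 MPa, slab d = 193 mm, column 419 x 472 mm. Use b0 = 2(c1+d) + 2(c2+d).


b0 = 2*(419 + 193) + 2*(472 + 193) = 2554 mm
Vc = 0.33 * sqrt(40) * 2554 * 193 / 1000
= 1028.78 kN

1028.78


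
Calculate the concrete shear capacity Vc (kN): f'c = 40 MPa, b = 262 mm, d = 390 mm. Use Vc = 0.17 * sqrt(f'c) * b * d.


Vc = 0.17 * sqrt(40) * 262 * 390 / 1000
= 109.86 kN

109.86


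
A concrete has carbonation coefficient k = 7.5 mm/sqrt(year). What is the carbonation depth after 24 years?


depth = k * sqrt(t)
= 7.5 * sqrt(24)
= 36.74 mm

36.74


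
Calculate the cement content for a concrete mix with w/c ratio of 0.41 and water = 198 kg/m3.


Cement = water / (w/c)
= 198 / 0.41
= 482.9 kg/m3

482.9


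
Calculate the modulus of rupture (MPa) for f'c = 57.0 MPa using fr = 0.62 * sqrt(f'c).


fr = 0.62 * sqrt(57.0)
= 4.681 MPa

4.681


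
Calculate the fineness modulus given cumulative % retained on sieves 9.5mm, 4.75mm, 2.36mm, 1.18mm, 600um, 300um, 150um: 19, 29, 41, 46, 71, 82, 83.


FM = sum(cumulative % retained) / 100
= 371 / 100
= 3.71

3.71


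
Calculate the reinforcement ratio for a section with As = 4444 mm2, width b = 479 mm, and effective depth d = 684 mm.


rho = As / (b * d)
= 4444 / (479 * 684)
= 0.0136

0.0136


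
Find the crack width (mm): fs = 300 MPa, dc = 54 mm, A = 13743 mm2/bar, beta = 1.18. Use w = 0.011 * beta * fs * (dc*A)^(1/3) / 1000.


w = 0.011 * beta * fs * (dc * A)^(1/3) / 1000
= 0.011 * 1.18 * 300 * (54 * 13743)^(1/3) / 1000
= 0.353 mm

0.353


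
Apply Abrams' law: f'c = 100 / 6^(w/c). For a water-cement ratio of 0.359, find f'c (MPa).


f'c = 100 / 6^0.359
= 100 / 1.903
= 52.56 MPa

52.56


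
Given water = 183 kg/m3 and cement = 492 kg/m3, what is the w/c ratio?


w/c = water / cement
w/c = 183 / 492 = 0.372

0.372


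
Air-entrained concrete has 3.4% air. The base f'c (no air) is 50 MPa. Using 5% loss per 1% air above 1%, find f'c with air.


Strength loss = (3.4 - 1) * 5 = 12.0%
f'c = 50 * (1 - 12.0/100)
= 44.0 MPa

44.0


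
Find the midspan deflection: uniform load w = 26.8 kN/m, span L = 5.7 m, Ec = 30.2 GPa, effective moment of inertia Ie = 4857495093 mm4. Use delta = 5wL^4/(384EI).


Convert: L = 5.7 m = 5700 mm, Ec = 30.2 GPa = 30200 MPa
delta = 5 * 26.8 * 5700^4 / (384 * 30200 * 4857495093)
= 2.51 mm

2.51


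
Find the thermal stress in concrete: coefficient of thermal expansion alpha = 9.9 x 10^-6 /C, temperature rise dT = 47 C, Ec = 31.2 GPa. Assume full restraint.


sigma = alpha * dT * Ec
= 9.9e-6 * 47 * 31.2 * 1000
= 14.517 MPa

14.517


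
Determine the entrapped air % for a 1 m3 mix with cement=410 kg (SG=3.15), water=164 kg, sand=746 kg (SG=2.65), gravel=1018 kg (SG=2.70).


Vol cement = 410 / (3.15 * 1000) = 0.130159 m3
Vol water = 164 / 1000 = 0.164 m3
Vol sand = 746 / (2.65 * 1000) = 0.281509 m3
Vol gravel = 1018 / (2.70 * 1000) = 0.377037 m3
Total solid + water volume = 0.952705 m3
Air = (1 - 0.952705) * 100 = 4.73%

4.73


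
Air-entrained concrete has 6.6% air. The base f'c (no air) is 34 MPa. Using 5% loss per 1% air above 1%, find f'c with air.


Strength loss = (6.6 - 1) * 5 = 28.0%
f'c = 34 * (1 - 28.0/100)
= 24.48 MPa

24.48


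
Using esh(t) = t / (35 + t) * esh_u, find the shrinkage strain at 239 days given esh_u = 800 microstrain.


esh(239) = 239 / (35 + 239) * 800
= 239 / 274 * 800
= 697.8 microstrain

697.8


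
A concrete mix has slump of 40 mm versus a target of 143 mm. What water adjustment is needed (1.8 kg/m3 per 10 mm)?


Difference = 143 - 40 = 103 mm
Water adjustment = 103 * 1.8 / 10 = 18.5 kg/m3

18.5


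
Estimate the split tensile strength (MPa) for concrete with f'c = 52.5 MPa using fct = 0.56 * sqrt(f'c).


fct = 0.56 * sqrt(52.5)
= 0.56 * 7.246
= 4.058 MPa

4.058


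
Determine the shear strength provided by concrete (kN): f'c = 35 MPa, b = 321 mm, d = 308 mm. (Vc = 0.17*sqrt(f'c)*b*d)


Vc = 0.17 * sqrt(35) * 321 * 308 / 1000
= 99.43 kN

99.43


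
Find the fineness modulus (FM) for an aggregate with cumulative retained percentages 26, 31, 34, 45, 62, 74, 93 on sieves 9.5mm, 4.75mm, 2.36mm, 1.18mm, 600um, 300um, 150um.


FM = sum(cumulative % retained) / 100
= 365 / 100
= 3.65

3.65


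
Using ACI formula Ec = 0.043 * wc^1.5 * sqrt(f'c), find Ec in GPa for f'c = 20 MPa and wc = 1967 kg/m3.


Ec = 0.043 * 1967^1.5 * sqrt(20) / 1000
= 16.78 GPa

16.78


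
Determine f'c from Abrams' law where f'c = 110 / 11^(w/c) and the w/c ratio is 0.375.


f'c = 110 / 11^0.375
= 110 / 2.458
= 44.76 MPa

44.76


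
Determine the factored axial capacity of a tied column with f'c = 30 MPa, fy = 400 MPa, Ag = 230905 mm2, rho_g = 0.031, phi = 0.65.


Ast = rho * Ag = 0.031 * 230905 = 7158.055 mm2
phi*Pn = 0.65 * 0.80 * (0.85 * 30 * (230905 - 7158.055) + 400 * 7158.055) / 1000
= 4455.76 kN

4455.76


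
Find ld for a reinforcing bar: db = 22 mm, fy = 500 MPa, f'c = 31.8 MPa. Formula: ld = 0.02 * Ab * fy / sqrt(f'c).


Ab = pi * 22^2 / 4 = 380.133 mm2
ld = 0.02 * 380.133 * 500 / sqrt(31.8)
= 674.1 mm

674.1


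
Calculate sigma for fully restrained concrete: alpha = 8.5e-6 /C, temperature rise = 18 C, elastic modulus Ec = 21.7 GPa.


sigma = alpha * dT * Ec
= 8.5e-6 * 18 * 21.7 * 1000
= 3.32 MPa

3.32


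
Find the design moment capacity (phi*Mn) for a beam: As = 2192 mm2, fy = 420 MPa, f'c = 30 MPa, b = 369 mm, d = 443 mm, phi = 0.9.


a = As * fy / (0.85 * f'c * b)
= 2192 * 420 / (0.85 * 30 * 369)
= 97.8415 mm
Mn = As * fy * (d - a/2) / 10^6
= 362.8051 kN-m
phi*Mn = 0.9 * 362.8051 = 326.52 kN-m

326.52


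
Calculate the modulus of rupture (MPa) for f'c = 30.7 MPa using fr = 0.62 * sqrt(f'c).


fr = 0.62 * sqrt(30.7)
= 3.435 MPa

3.435


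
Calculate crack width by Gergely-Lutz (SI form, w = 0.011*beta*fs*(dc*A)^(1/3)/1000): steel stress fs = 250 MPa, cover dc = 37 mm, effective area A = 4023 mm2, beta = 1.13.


w = 0.011 * beta * fs * (dc * A)^(1/3) / 1000
= 0.011 * 1.13 * 250 * (37 * 4023)^(1/3) / 1000
= 0.165 mm

0.165


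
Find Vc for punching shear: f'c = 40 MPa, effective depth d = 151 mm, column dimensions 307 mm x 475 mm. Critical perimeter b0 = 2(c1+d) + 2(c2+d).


b0 = 2*(307 + 151) + 2*(475 + 151) = 2168 mm
Vc = 0.33 * sqrt(40) * 2168 * 151 / 1000
= 683.25 kN

683.25


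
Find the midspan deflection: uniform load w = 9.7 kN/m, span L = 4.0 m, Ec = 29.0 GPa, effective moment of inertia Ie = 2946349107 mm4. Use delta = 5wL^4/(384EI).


Convert: L = 4.0 m = 4000 mm, Ec = 29.0 GPa = 29000 MPa
delta = 5 * 9.7 * 4000^4 / (384 * 29000 * 2946349107)
= 0.38 mm

0.38


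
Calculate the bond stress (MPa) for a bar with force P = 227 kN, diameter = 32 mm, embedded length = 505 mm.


u = P / (pi * db * ld)
= 227 * 1000 / (pi * 32 * 505)
= 4.471 MPa

4.471


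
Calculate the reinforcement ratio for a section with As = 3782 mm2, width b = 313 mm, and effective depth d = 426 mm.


rho = As / (b * d)
= 3782 / (313 * 426)
= 0.0284

0.0284


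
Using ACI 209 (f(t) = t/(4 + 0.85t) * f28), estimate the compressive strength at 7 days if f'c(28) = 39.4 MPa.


f(7) = 7 / (4 + 0.85 * 7) * 39.4
= 7 / 9.95 * 39.4
= 27.72 MPa

27.72


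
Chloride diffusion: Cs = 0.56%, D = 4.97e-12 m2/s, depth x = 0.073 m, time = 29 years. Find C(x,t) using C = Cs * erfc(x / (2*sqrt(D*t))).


t_seconds = 29 * 365.25 * 24 * 3600 = 915170400.0 s
arg = 0.073 / (2 * sqrt(4.97e-12 * 915170400.0))
= 0.5412
erfc(0.5412) = 0.444
C = 0.56 * 0.444 = 0.2487%

0.2487


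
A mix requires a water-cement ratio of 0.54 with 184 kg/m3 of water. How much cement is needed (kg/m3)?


Cement = water / (w/c)
= 184 / 0.54
= 340.7 kg/m3

340.7


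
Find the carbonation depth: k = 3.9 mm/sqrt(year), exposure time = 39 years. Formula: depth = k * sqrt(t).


depth = k * sqrt(t)
= 3.9 * sqrt(39)
= 24.36 mm

24.36


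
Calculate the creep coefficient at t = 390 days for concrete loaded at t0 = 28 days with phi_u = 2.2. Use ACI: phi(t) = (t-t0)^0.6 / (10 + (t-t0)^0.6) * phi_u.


dt = 390 - 28 = 362
phi = 362^0.6 / (10 + 362^0.6) * 2.2
= 1.703

1.703


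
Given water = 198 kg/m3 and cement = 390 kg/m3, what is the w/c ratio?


w/c = water / cement
w/c = 198 / 390 = 0.508

0.508


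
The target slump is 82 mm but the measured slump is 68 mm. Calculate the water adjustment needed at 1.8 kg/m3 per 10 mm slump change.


Difference = 82 - 68 = 14 mm
Water adjustment = 14 * 1.8 / 10 = 2.5 kg/m3

2.5


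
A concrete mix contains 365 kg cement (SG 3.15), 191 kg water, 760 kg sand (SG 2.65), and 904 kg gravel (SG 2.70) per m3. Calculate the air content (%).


Vol cement = 365 / (3.15 * 1000) = 0.115873 m3
Vol water = 191 / 1000 = 0.191 m3
Vol sand = 760 / (2.65 * 1000) = 0.286792 m3
Vol gravel = 904 / (2.70 * 1000) = 0.334815 m3
Total solid + water volume = 0.92848 m3
Air = (1 - 0.92848) * 100 = 7.15%

7.15


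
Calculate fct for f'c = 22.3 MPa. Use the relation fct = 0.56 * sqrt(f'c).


fct = 0.56 * sqrt(22.3)
= 0.56 * 4.722
= 2.644 MPa

2.644


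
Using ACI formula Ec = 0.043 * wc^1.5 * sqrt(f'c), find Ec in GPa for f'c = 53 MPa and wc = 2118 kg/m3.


Ec = 0.043 * 2118^1.5 * sqrt(53) / 1000
= 30.51 GPa

30.51


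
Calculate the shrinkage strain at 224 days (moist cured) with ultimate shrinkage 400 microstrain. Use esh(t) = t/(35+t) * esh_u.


esh(224) = 224 / (35 + 224) * 400
= 224 / 259 * 400
= 345.9 microstrain

345.9


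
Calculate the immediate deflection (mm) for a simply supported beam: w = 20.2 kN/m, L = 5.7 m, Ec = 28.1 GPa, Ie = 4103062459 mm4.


Convert: L = 5.7 m = 5700 mm, Ec = 28.1 GPa = 28100 MPa
delta = 5 * 20.2 * 5700^4 / (384 * 28100 * 4103062459)
= 2.41 mm

2.41


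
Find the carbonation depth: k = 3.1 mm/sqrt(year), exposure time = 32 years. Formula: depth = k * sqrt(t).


depth = k * sqrt(t)
= 3.1 * sqrt(32)
= 17.54 mm

17.54


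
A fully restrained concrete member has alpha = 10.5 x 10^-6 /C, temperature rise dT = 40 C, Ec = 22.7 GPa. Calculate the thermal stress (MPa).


sigma = alpha * dT * Ec
= 10.5e-6 * 40 * 22.7 * 1000
= 9.534 MPa

9.534


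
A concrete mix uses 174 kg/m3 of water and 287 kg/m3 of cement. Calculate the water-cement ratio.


w/c = water / cement
w/c = 174 / 287 = 0.606

0.606


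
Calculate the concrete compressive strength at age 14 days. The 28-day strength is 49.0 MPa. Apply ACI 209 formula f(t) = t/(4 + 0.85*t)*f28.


f(14) = 14 / (4 + 0.85 * 14) * 49.0
= 14 / 15.9 * 49.0
= 43.14 MPa

43.14


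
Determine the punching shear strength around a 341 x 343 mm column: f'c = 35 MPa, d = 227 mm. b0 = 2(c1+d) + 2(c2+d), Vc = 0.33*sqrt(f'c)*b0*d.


b0 = 2*(341 + 227) + 2*(343 + 227) = 2276 mm
Vc = 0.33 * sqrt(35) * 2276 * 227 / 1000
= 1008.66 kN

1008.66


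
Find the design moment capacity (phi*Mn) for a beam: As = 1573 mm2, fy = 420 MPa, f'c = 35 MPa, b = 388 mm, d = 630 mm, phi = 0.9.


a = As * fy / (0.85 * f'c * b)
= 1573 * 420 / (0.85 * 35 * 388)
= 57.2347 mm
Mn = As * fy * (d - a/2) / 10^6
= 397.3095 kN-m
phi*Mn = 0.9 * 397.3095 = 357.58 kN-m

357.58


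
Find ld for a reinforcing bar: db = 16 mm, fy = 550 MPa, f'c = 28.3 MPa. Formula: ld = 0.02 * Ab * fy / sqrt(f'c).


Ab = pi * 16^2 / 4 = 201.062 mm2
ld = 0.02 * 201.062 * 550 / sqrt(28.3)
= 415.7 mm

415.7


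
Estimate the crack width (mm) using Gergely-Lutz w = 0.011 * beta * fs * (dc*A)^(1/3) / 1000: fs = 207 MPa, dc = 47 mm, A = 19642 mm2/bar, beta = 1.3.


w = 0.011 * beta * fs * (dc * A)^(1/3) / 1000
= 0.011 * 1.3 * 207 * (47 * 19642)^(1/3) / 1000
= 0.288 mm

0.288


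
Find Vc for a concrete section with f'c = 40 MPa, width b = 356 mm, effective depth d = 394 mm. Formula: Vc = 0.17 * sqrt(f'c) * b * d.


Vc = 0.17 * sqrt(40) * 356 * 394 / 1000
= 150.81 kN

150.81


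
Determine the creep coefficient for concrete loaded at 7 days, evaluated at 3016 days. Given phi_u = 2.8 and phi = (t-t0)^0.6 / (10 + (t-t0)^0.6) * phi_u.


dt = 3016 - 7 = 3009
phi = 3009^0.6 / (10 + 3009^0.6) * 2.8
= 2.588

2.588


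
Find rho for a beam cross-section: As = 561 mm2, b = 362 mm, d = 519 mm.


rho = As / (b * d)
= 561 / (362 * 519)
= 0.003

0.003


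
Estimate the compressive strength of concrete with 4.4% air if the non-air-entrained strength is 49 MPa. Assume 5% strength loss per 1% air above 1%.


Strength loss = (4.4 - 1) * 5 = 17.0%
f'c = 49 * (1 - 17.0/100)
= 40.67 MPa

40.67


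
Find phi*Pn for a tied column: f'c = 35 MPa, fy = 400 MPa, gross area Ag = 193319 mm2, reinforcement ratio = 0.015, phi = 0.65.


Ast = rho * Ag = 0.015 * 193319 = 2899.785 mm2
phi*Pn = 0.65 * 0.80 * (0.85 * 35 * (193319 - 2899.785) + 400 * 2899.785) / 1000
= 3548.94 kN

3548.94


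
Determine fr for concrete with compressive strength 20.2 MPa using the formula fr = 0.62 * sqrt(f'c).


fr = 0.62 * sqrt(20.2)
= 2.787 MPa

2.787


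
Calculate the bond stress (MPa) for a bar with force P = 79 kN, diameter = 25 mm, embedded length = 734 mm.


u = P / (pi * db * ld)
= 79 * 1000 / (pi * 25 * 734)
= 1.37 MPa

1.37


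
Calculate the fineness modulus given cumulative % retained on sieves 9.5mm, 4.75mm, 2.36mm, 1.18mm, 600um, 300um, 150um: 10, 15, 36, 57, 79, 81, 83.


FM = sum(cumulative % retained) / 100
= 361 / 100
= 3.61

3.61


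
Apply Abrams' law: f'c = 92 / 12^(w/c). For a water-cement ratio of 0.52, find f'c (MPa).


f'c = 92 / 12^0.52
= 92 / 3.641
= 25.27 MPa

25.27


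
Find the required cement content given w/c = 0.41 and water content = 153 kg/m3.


Cement = water / (w/c)
= 153 / 0.41
= 373.2 kg/m3

373.2


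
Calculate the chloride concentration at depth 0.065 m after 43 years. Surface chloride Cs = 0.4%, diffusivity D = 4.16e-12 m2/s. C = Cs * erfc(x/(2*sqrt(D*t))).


t_seconds = 43 * 365.25 * 24 * 3600 = 1356976800.0 s
arg = 0.065 / (2 * sqrt(4.16e-12 * 1356976800.0))
= 0.4326
erfc(0.4326) = 0.5407
C = 0.4 * 0.5407 = 0.2163%

0.2163


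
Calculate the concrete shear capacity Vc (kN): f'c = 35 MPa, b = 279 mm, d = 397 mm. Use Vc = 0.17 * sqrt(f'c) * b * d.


Vc = 0.17 * sqrt(35) * 279 * 397 / 1000
= 111.4 kN

111.4


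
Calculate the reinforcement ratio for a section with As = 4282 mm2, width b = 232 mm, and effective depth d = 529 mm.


rho = As / (b * d)
= 4282 / (232 * 529)
= 0.0349

0.0349


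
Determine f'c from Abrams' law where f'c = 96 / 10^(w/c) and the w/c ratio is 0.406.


f'c = 96 / 10^0.406
= 96 / 2.547
= 37.69 MPa

37.69


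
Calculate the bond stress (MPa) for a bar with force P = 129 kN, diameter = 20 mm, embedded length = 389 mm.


u = P / (pi * db * ld)
= 129 * 1000 / (pi * 20 * 389)
= 5.278 MPa

5.278


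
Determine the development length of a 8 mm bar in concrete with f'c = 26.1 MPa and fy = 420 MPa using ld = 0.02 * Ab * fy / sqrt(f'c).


Ab = pi * 8^2 / 4 = 50.265 mm2
ld = 0.02 * 50.265 * 420 / sqrt(26.1)
= 82.6 mm

82.6


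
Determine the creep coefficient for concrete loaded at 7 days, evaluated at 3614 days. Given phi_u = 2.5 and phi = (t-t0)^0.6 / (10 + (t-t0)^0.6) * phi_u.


dt = 3614 - 7 = 3607
phi = 3607^0.6 / (10 + 3607^0.6) * 2.5
= 2.329

2.329


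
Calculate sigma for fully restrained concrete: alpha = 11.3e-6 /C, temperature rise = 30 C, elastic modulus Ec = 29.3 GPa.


sigma = alpha * dT * Ec
= 11.3e-6 * 30 * 29.3 * 1000
= 9.933 MPa

9.933


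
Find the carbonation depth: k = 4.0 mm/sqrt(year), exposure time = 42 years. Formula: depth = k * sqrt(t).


depth = k * sqrt(t)
= 4.0 * sqrt(42)
= 25.92 mm

25.92


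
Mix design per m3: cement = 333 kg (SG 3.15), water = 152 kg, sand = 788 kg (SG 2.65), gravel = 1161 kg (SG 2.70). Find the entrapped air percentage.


Vol cement = 333 / (3.15 * 1000) = 0.105714 m3
Vol water = 152 / 1000 = 0.152 m3
Vol sand = 788 / (2.65 * 1000) = 0.297358 m3
Vol gravel = 1161 / (2.70 * 1000) = 0.43 m3
Total solid + water volume = 0.985073 m3
Air = (1 - 0.985073) * 100 = 1.49%

1.49


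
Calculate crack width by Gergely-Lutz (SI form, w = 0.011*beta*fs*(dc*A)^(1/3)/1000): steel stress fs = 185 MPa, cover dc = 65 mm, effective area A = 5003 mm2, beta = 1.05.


w = 0.011 * beta * fs * (dc * A)^(1/3) / 1000
= 0.011 * 1.05 * 185 * (65 * 5003)^(1/3) / 1000
= 0.147 mm

0.147


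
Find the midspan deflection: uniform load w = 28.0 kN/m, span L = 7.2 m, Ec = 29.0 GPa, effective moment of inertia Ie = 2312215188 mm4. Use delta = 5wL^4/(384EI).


Convert: L = 7.2 m = 7200 mm, Ec = 29.0 GPa = 29000 MPa
delta = 5 * 28.0 * 7200^4 / (384 * 29000 * 2312215188)
= 14.61 mm

14.61


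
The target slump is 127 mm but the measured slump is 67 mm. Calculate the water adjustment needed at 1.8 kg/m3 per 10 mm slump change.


Difference = 127 - 67 = 60 mm
Water adjustment = 60 * 1.8 / 10 = 10.8 kg/m3

10.8


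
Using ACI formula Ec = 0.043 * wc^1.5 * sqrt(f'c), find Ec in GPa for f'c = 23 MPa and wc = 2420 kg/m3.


Ec = 0.043 * 2420^1.5 * sqrt(23) / 1000
= 24.55 GPa

24.55


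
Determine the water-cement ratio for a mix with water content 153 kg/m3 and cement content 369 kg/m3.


w/c = water / cement
w/c = 153 / 369 = 0.415

0.415


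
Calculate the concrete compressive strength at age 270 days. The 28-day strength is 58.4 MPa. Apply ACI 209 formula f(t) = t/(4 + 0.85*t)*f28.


f(270) = 270 / (4 + 0.85 * 270) * 58.4
= 270 / 233.5 * 58.4
= 67.53 MPa

67.53


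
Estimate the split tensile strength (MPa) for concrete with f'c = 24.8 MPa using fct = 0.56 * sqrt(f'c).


fct = 0.56 * sqrt(24.8)
= 0.56 * 4.98
= 2.789 MPa

2.789


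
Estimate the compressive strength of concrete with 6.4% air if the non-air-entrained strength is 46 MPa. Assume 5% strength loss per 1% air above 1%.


Strength loss = (6.4 - 1) * 5 = 27.0%
f'c = 46 * (1 - 27.0/100)
= 33.58 MPa

33.58


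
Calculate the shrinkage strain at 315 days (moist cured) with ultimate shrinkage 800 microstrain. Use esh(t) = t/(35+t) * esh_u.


esh(315) = 315 / (35 + 315) * 800
= 315 / 350 * 800
= 720.0 microstrain

720.0


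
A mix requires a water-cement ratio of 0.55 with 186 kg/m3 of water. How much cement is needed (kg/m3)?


Cement = water / (w/c)
= 186 / 0.55
= 338.2 kg/m3

338.2


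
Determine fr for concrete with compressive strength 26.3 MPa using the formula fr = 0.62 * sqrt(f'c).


fr = 0.62 * sqrt(26.3)
= 3.18 MPa

3.18


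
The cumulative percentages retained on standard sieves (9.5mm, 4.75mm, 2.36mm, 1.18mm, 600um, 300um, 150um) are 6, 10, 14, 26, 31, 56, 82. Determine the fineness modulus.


FM = sum(cumulative % retained) / 100
= 225 / 100
= 2.25

2.25


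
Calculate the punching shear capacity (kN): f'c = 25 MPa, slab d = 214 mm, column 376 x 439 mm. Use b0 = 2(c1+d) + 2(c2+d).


b0 = 2*(376 + 214) + 2*(439 + 214) = 2486 mm
Vc = 0.33 * sqrt(25) * 2486 * 214 / 1000
= 877.81 kN

877.81


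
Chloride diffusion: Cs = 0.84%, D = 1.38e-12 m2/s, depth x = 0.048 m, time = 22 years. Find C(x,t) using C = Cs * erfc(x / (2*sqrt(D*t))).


t_seconds = 22 * 365.25 * 24 * 3600 = 694267200.0 s
arg = 0.048 / (2 * sqrt(1.38e-12 * 694267200.0))
= 0.7754
erfc(0.7754) = 0.2728
C = 0.84 * 0.2728 = 0.2292%

0.2292


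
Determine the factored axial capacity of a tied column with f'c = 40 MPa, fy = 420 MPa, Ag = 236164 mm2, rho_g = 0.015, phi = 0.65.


Ast = rho * Ag = 0.015 * 236164 = 3542.46 mm2
phi*Pn = 0.65 * 0.80 * (0.85 * 40 * (236164 - 3542.46) + 420 * 3542.46) / 1000
= 4886.42 kN

4886.42


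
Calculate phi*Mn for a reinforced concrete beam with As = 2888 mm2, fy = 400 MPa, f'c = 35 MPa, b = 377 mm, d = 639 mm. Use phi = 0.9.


a = As * fy / (0.85 * f'c * b)
= 2888 * 400 / (0.85 * 35 * 377)
= 102.998 mm
Mn = As * fy * (d - a/2) / 10^6
= 678.6811 kN-m
phi*Mn = 0.9 * 678.6811 = 610.81 kN-m

610.81


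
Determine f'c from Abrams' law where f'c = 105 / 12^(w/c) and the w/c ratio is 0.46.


f'c = 105 / 12^0.46
= 105 / 3.136
= 33.48 MPa

33.48


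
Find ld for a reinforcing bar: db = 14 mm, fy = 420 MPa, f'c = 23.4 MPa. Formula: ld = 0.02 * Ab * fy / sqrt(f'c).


Ab = pi * 14^2 / 4 = 153.938 mm2
ld = 0.02 * 153.938 * 420 / sqrt(23.4)
= 267.3 mm

267.3


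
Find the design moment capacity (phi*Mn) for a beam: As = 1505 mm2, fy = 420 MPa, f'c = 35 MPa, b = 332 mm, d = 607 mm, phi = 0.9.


a = As * fy / (0.85 * f'c * b)
= 1505 * 420 / (0.85 * 35 * 332)
= 63.9972 mm
Mn = As * fy * (d - a/2) / 10^6
= 363.4584 kN-m
phi*Mn = 0.9 * 363.4584 = 327.11 kN-m

327.11


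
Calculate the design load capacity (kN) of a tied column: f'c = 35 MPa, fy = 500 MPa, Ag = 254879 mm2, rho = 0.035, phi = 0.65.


Ast = rho * Ag = 0.035 * 254879 = 8920.765 mm2
phi*Pn = 0.65 * 0.80 * (0.85 * 35 * (254879 - 8920.765) + 500 * 8920.765) / 1000
= 6124.37 kN

6124.37


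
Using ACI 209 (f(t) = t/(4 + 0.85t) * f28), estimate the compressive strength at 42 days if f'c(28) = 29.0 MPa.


f(42) = 42 / (4 + 0.85 * 42) * 29.0
= 42 / 39.7 * 29.0
= 30.68 MPa

30.68


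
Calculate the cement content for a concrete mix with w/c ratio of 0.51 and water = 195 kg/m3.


Cement = water / (w/c)
= 195 / 0.51
= 382.4 kg/m3

382.4


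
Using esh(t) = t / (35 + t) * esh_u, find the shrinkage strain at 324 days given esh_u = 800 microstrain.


esh(324) = 324 / (35 + 324) * 800
= 324 / 359 * 800
= 722.0 microstrain

722.0


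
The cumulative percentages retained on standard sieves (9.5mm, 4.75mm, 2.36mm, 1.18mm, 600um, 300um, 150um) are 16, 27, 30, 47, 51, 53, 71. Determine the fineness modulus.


FM = sum(cumulative % retained) / 100
= 295 / 100
= 2.95

2.95


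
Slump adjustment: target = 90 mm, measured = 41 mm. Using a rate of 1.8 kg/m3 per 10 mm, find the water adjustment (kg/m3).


Difference = 90 - 41 = 49 mm
Water adjustment = 49 * 1.8 / 10 = 8.8 kg/m3

8.8


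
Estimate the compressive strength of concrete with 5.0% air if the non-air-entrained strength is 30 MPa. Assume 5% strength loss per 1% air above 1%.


Strength loss = (5.0 - 1) * 5 = 20.0%
f'c = 30 * (1 - 20.0/100)
= 24.0 MPa

24.0


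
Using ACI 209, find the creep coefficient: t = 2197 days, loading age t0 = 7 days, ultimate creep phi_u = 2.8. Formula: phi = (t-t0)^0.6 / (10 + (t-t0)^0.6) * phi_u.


dt = 2197 - 7 = 2190
phi = 2190^0.6 / (10 + 2190^0.6) * 2.8
= 2.548

2.548


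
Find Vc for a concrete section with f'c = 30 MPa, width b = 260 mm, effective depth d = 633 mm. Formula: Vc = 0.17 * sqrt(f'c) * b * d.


Vc = 0.17 * sqrt(30) * 260 * 633 / 1000
= 153.25 kN

153.25


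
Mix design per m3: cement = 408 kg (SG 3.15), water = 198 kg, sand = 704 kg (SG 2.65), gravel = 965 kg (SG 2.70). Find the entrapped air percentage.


Vol cement = 408 / (3.15 * 1000) = 0.129524 m3
Vol water = 198 / 1000 = 0.198 m3
Vol sand = 704 / (2.65 * 1000) = 0.26566 m3
Vol gravel = 965 / (2.70 * 1000) = 0.357407 m3
Total solid + water volume = 0.950592 m3
Air = (1 - 0.950592) * 100 = 4.94%

4.94


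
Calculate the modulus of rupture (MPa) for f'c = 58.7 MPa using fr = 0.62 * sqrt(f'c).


fr = 0.62 * sqrt(58.7)
= 4.75 MPa

4.75


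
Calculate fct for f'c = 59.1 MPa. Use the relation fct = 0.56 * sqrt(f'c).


fct = 0.56 * sqrt(59.1)
= 0.56 * 7.688
= 4.305 MPa

4.305


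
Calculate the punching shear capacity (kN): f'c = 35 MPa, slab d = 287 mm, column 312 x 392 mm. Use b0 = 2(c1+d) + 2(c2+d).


b0 = 2*(312 + 287) + 2*(392 + 287) = 2556 mm
Vc = 0.33 * sqrt(35) * 2556 * 287 / 1000
= 1432.16 kN

1432.16


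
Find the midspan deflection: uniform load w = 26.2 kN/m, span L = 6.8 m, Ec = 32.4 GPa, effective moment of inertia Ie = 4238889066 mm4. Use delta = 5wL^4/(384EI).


Convert: L = 6.8 m = 6800 mm, Ec = 32.4 GPa = 32400 MPa
delta = 5 * 26.2 * 6800^4 / (384 * 32400 * 4238889066)
= 5.31 mm

5.31


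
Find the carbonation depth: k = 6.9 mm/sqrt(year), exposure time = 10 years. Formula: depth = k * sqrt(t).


depth = k * sqrt(t)
= 6.9 * sqrt(10)
= 21.82 mm

21.82


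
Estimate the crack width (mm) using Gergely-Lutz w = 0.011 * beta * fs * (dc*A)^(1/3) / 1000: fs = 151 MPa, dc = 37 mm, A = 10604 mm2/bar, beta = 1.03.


w = 0.011 * beta * fs * (dc * A)^(1/3) / 1000
= 0.011 * 1.03 * 151 * (37 * 10604)^(1/3) / 1000
= 0.125 mm

0.125


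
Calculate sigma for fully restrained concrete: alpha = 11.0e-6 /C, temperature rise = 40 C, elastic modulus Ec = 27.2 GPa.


sigma = alpha * dT * Ec
= 11.0e-6 * 40 * 27.2 * 1000
= 11.968 MPa

11.968


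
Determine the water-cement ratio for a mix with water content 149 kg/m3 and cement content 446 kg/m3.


w/c = water / cement
w/c = 149 / 446 = 0.334

0.334


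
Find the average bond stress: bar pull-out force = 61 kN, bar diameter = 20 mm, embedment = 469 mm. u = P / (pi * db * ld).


u = P / (pi * db * ld)
= 61 * 1000 / (pi * 20 * 469)
= 2.07 MPa

2.07


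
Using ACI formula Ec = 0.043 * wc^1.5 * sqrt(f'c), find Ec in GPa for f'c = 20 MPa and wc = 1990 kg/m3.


Ec = 0.043 * 1990^1.5 * sqrt(20) / 1000
= 17.07 GPa

17.07


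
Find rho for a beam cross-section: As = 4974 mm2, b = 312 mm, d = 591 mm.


rho = As / (b * d)
= 4974 / (312 * 591)
= 0.027

0.027


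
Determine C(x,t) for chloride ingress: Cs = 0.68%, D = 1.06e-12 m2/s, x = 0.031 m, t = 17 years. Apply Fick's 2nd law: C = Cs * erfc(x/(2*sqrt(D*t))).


t_seconds = 17 * 365.25 * 24 * 3600 = 536479200.0 s
arg = 0.031 / (2 * sqrt(1.06e-12 * 536479200.0))
= 0.65
erfc(0.65) = 0.358
C = 0.68 * 0.358 = 0.2434%

0.2434


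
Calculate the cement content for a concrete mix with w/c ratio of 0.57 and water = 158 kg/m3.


Cement = water / (w/c)
= 158 / 0.57
= 277.2 kg/m3

277.2


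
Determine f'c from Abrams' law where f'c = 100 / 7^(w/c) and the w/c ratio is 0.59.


f'c = 100 / 7^0.59
= 100 / 3.152
= 31.72 MPa

31.72


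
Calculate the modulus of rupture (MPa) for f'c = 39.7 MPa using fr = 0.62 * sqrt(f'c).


fr = 0.62 * sqrt(39.7)
= 3.906 MPa

3.906


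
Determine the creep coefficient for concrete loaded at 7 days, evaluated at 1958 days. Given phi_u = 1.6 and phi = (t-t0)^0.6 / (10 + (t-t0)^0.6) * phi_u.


dt = 1958 - 7 = 1951
phi = 1951^0.6 / (10 + 1951^0.6) * 1.6
= 1.446

1.446


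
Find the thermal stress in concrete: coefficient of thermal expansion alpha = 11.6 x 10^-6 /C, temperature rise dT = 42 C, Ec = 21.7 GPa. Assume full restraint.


sigma = alpha * dT * Ec
= 11.6e-6 * 42 * 21.7 * 1000
= 10.572 MPa

10.572


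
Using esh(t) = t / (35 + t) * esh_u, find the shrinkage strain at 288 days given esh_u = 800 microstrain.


esh(288) = 288 / (35 + 288) * 800
= 288 / 323 * 800
= 713.3 microstrain

713.3


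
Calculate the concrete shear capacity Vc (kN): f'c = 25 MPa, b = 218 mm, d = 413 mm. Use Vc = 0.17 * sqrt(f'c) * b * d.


Vc = 0.17 * sqrt(25) * 218 * 413 / 1000
= 76.53 kN

76.53


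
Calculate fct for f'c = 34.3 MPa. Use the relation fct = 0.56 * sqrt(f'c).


fct = 0.56 * sqrt(34.3)
= 0.56 * 5.857
= 3.28 MPa

3.28


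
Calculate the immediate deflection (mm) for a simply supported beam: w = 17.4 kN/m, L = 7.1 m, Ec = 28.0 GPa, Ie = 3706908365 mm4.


Convert: L = 7.1 m = 7100 mm, Ec = 28.0 GPa = 28000 MPa
delta = 5 * 17.4 * 7100^4 / (384 * 28000 * 3706908365)
= 5.55 mm

5.55


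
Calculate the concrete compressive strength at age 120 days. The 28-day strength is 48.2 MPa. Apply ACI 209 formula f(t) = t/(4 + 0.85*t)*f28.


f(120) = 120 / (4 + 0.85 * 120) * 48.2
= 120 / 106.0 * 48.2
= 54.57 MPa

54.57


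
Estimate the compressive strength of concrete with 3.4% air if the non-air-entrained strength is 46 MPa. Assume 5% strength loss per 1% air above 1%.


Strength loss = (3.4 - 1) * 5 = 12.0%
f'c = 46 * (1 - 12.0/100)
= 40.48 MPa

40.48


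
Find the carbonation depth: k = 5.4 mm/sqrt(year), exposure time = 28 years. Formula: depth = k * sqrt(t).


depth = k * sqrt(t)
= 5.4 * sqrt(28)
= 28.57 mm

28.57


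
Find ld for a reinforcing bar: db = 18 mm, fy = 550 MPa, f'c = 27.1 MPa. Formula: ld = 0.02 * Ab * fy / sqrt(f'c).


Ab = pi * 18^2 / 4 = 254.469 mm2
ld = 0.02 * 254.469 * 550 / sqrt(27.1)
= 537.7 mm

537.7


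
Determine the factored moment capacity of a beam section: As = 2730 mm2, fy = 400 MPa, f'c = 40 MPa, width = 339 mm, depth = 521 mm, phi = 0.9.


a = As * fy / (0.85 * f'c * b)
= 2730 * 400 / (0.85 * 40 * 339)
= 94.7423 mm
Mn = As * fy * (d - a/2) / 10^6
= 517.2027 kN-m
phi*Mn = 0.9 * 517.2027 = 465.48 kN-m

465.48


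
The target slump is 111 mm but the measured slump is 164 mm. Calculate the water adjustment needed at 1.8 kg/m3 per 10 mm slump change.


Difference = 111 - 164 = -53 mm
Water adjustment = -53 * 1.8 / 10 = -9.5 kg/m3

-9.5


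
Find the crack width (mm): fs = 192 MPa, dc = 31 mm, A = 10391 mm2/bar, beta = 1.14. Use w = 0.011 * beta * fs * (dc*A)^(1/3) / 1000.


w = 0.011 * beta * fs * (dc * A)^(1/3) / 1000
= 0.011 * 1.14 * 192 * (31 * 10391)^(1/3) / 1000
= 0.165 mm

0.165


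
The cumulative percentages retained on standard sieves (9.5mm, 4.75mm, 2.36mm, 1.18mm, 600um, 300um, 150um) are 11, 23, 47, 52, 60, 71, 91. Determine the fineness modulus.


FM = sum(cumulative % retained) / 100
= 355 / 100
= 3.55

3.55


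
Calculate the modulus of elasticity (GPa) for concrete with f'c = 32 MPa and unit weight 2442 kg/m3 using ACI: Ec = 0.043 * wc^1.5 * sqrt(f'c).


Ec = 0.043 * 2442^1.5 * sqrt(32) / 1000
= 29.35 GPa

29.35


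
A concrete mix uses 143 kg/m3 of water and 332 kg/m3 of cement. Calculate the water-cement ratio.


w/c = water / cement
w/c = 143 / 332 = 0.431

0.431


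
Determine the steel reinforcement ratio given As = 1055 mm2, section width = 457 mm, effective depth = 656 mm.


rho = As / (b * d)
= 1055 / (457 * 656)
= 0.0035

0.0035


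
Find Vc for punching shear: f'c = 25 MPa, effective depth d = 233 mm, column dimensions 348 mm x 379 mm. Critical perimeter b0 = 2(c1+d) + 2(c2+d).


b0 = 2*(348 + 233) + 2*(379 + 233) = 2386 mm
Vc = 0.33 * sqrt(25) * 2386 * 233 / 1000
= 917.3 kN

917.3


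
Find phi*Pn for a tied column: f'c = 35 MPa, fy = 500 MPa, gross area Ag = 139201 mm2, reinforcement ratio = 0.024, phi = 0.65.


Ast = rho * Ag = 0.024 * 139201 = 3340.824 mm2
phi*Pn = 0.65 * 0.80 * (0.85 * 35 * (139201 - 3340.824) + 500 * 3340.824) / 1000
= 2970.37 kN

2970.37


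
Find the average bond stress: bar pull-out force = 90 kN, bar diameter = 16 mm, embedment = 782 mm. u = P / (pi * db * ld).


u = P / (pi * db * ld)
= 90 * 1000 / (pi * 16 * 782)
= 2.29 MPa

2.29


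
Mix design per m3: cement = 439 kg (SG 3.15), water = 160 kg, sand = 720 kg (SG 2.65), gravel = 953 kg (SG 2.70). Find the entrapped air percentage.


Vol cement = 439 / (3.15 * 1000) = 0.139365 m3
Vol water = 160 / 1000 = 0.16 m3
Vol sand = 720 / (2.65 * 1000) = 0.271698 m3
Vol gravel = 953 / (2.70 * 1000) = 0.352963 m3
Total solid + water volume = 0.924026 m3
Air = (1 - 0.924026) * 100 = 7.6%

7.6


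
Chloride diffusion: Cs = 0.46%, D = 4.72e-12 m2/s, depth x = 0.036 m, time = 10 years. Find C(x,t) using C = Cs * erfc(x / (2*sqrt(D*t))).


t_seconds = 10 * 365.25 * 24 * 3600 = 315576000.0 s
arg = 0.036 / (2 * sqrt(4.72e-12 * 315576000.0))
= 0.4664
erfc(0.4664) = 0.5095
C = 0.46 * 0.5095 = 0.2344%

0.2344


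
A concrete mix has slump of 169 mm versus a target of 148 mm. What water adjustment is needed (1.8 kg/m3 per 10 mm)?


Difference = 148 - 169 = -21 mm
Water adjustment = -21 * 1.8 / 10 = -3.8 kg/m3

-3.8


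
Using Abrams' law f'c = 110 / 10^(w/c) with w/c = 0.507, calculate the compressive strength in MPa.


f'c = 110 / 10^0.507
= 110 / 3.214
= 34.23 MPa

34.23


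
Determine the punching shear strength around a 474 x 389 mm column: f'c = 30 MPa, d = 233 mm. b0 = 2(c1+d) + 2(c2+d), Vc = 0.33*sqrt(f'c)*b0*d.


b0 = 2*(474 + 233) + 2*(389 + 233) = 2658 mm
Vc = 0.33 * sqrt(30) * 2658 * 233 / 1000
= 1119.4 kN

1119.4


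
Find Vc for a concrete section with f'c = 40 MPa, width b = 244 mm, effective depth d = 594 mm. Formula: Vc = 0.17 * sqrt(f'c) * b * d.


Vc = 0.17 * sqrt(40) * 244 * 594 / 1000
= 155.83 kN

155.83


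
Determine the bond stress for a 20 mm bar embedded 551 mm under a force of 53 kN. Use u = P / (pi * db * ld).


u = P / (pi * db * ld)
= 53 * 1000 / (pi * 20 * 551)
= 1.531 MPa

1.531


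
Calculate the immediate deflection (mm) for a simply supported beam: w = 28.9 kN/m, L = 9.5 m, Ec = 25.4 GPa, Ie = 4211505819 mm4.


Convert: L = 9.5 m = 9500 mm, Ec = 25.4 GPa = 25400 MPa
delta = 5 * 28.9 * 9500^4 / (384 * 25400 * 4211505819)
= 28.65 mm

28.65


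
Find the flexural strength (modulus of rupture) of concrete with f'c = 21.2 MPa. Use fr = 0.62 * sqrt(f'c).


fr = 0.62 * sqrt(21.2)
= 2.855 MPa

2.855


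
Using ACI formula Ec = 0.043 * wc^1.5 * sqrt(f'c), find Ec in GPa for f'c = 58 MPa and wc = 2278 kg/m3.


Ec = 0.043 * 2278^1.5 * sqrt(58) / 1000
= 35.61 GPa

35.61


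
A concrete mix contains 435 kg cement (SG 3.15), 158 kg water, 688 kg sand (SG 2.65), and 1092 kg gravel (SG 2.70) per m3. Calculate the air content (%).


Vol cement = 435 / (3.15 * 1000) = 0.138095 m3
Vol water = 158 / 1000 = 0.158 m3
Vol sand = 688 / (2.65 * 1000) = 0.259623 m3
Vol gravel = 1092 / (2.70 * 1000) = 0.404444 m3
Total solid + water volume = 0.960162 m3
Air = (1 - 0.960162) * 100 = 3.98%

3.98


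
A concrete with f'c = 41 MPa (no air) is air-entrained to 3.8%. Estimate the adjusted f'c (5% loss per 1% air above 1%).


Strength loss = (3.8 - 1) * 5 = 14.0%
f'c = 41 * (1 - 14.0/100)
= 35.26 MPa

35.26


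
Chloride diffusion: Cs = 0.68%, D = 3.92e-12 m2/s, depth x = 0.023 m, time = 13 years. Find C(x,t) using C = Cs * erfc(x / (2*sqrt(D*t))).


t_seconds = 13 * 365.25 * 24 * 3600 = 410248800.0 s
arg = 0.023 / (2 * sqrt(3.92e-12 * 410248800.0))
= 0.2868
erfc(0.2868) = 0.6851
C = 0.68 * 0.6851 = 0.4658%

0.4658


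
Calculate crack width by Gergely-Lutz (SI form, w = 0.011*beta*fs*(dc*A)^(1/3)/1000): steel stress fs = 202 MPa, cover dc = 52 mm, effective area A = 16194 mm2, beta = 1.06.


w = 0.011 * beta * fs * (dc * A)^(1/3) / 1000
= 0.011 * 1.06 * 202 * (52 * 16194)^(1/3) / 1000
= 0.222 mm

0.222


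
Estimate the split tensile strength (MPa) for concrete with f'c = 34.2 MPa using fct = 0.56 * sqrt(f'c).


fct = 0.56 * sqrt(34.2)
= 0.56 * 5.848
= 3.275 MPa

3.275


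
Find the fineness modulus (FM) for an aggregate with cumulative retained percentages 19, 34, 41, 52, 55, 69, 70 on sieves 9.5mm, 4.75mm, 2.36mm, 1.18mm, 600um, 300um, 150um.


FM = sum(cumulative % retained) / 100
= 340 / 100
= 3.4

3.4


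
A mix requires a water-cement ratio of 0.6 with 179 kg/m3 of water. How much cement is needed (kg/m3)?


Cement = water / (w/c)
= 179 / 0.6
= 298.3 kg/m3

298.3


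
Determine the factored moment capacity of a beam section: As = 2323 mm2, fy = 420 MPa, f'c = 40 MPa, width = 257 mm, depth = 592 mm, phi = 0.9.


a = As * fy / (0.85 * f'c * b)
= 2323 * 420 / (0.85 * 40 * 257)
= 111.6571 mm
Mn = As * fy * (d - a/2) / 10^6
= 523.121 kN-m
phi*Mn = 0.9 * 523.121 = 470.81 kN-m

470.81


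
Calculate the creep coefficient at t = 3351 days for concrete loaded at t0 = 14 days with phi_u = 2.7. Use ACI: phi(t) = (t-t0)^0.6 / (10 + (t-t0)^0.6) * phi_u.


dt = 3351 - 14 = 3337
phi = 3337^0.6 / (10 + 3337^0.6) * 2.7
= 2.507

2.507


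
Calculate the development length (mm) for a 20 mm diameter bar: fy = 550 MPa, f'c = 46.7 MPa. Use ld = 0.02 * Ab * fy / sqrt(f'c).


Ab = pi * 20^2 / 4 = 314.159 mm2
ld = 0.02 * 314.159 * 550 / sqrt(46.7)
= 505.7 mm

505.7


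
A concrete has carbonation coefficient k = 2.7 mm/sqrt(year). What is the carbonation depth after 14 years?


depth = k * sqrt(t)
= 2.7 * sqrt(14)
= 10.1 mm

10.1


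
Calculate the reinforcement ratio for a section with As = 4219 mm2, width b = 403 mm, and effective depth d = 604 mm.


rho = As / (b * d)
= 4219 / (403 * 604)
= 0.0173

0.0173
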